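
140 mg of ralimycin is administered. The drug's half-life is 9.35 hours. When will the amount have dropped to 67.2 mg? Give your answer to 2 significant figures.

9.9 hours

Fraction remaining = 67.2/140 ≈ 0.48.
n = log₂(140/67.2) = ln(2.0833)/ln 2 ≈ 1.0589 half-lives.
t = n × t½ = 1.0589 × 9.35 ≈ 9.9007 hours.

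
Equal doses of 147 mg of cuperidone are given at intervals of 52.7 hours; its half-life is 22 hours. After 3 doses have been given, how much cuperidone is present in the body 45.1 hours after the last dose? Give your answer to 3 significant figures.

The 3 doses were given 150.5, 97.8, 45.1 hours ago.
Total = 147·(1/2)^(150.5/22) + 147·(1/2)^(97.8/22) + 147·(1/2)^(45.1/22)
      = 1.2823 + 6.7469 + 35.498 ≈ 43.527 mg.

43.5 mg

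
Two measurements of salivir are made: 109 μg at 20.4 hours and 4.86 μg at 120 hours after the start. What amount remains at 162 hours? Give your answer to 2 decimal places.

1.31 μg

Over Δt = 120 − 20.4 = 99.6 hours, the level fell by a factor of 109/4.86 ≈ 22.428.
n = log₂(22.428) ≈ 4.4872 half-lives, so t½ = 99.6/4.4872 ≈ 22.196 hours.
From t = 120 to t = 162: 4.86 × (1/2)^((162−120)/22.196) ≈ 1.3093 μg.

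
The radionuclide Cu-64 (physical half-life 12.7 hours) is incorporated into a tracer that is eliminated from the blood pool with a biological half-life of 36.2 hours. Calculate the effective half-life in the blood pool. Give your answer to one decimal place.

1/t_eff = 1/t_phys + 1/t_biol = 1/12.7 + 1/36.2 = 0.10636 per hour.
t_eff = 12.7 × 36.2 / (12.7 + 36.2) ≈ 9.4016 hours.

9.4 hours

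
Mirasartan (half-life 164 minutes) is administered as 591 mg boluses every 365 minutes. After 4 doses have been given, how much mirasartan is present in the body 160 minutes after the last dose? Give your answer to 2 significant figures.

The 4 doses were given 1255, 890, 525, 160 minutes ago.
Total = 591·(1/2)^(1255/164) + 591·(1/2)^(890/164) + 591·(1/2)^(525/164) + 591·(1/2)^(160/164)
      = 2.9375 + 13.739 + 64.258 + 300.54 ≈ 381.47 mg.

380 mg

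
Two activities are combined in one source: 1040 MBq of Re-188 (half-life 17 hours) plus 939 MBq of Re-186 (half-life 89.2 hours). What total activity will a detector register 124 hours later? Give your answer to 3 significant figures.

365 MBq

Re-188: 1040 × (1/2)^(124/17) = 1040 × (1/2)^7.2941 ≈ 6.6265 MBq.
Re-186: 939 × (1/2)^(124/89.2) = 939 × (1/2)^1.3901 ≈ 358.26 MBq.
Total = 6.6265 + 358.26 ≈ 364.88 MBq.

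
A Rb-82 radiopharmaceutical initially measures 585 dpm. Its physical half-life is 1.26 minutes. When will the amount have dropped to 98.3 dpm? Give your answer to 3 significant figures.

3.24 minutes

Fraction remaining = 98.3/585 ≈ 0.16803.
n = log₂(585/98.3) = ln(5.9512)/ln 2 ≈ 2.5732 half-lives.
t = n × t½ = 2.5732 × 1.26 ≈ 3.2422 minutes.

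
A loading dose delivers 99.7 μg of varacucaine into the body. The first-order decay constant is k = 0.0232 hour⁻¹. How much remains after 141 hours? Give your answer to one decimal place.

3.8 μg

t½ = ln 2 / k = 0.69315 / 0.0232 ≈ 29.877 hours.
Number of half-lives: n = 141/29.877 ≈ 4.7193.
Remaining = 99.7 × (1/2)^4.7193 = 99.7 × 0.037961 ≈ 3.7847 μg.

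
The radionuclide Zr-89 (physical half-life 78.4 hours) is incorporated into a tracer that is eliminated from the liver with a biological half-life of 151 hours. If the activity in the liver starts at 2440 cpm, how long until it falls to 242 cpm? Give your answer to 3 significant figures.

1/t_eff = 1/t_phys + 1/t_biol = 1/78.4 + 1/151 = 0.019378 per hour.
t_eff = 78.4 × 151 / (78.4 + 151) ≈ 51.606 hours.
n = log₂(2440/242) ≈ 3.3338; t = 3.3338 × 51.606 ≈ 172.04 hours.

172 hours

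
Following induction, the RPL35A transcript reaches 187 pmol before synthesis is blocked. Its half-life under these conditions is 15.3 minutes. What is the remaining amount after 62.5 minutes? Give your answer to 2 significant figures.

Number of half-lives: n = 62.5/15.3 ≈ 4.085.
Remaining = 187 × (1/2)^4.085 = 187 × 0.058925 ≈ 11.019 pmol.

11 pmol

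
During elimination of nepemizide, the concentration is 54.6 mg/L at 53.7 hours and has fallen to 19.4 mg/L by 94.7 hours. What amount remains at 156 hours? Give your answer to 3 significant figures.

4.13 mg/L

Over Δt = 94.7 − 53.7 = 41 hours, the level fell by a factor of 54.6/19.4 ≈ 2.8144.
n = log₂(2.8144) ≈ 1.4928 half-lives, so t½ = 41/1.4928 ≈ 27.464 hours.
From t = 94.7 to t = 156: 19.4 × (1/2)^((156−94.7)/27.464) ≈ 4.1296 mg/L.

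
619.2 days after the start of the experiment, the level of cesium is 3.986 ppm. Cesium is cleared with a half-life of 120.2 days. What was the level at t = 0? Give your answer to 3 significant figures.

Number of half-lives elapsed: n = 619.2/120.2 ≈ 5.1514.
A₀ = A × 2^n = 3.986 × 2^5.1514 = 3.986 × 35.541 ≈ 141.67 ppm.

142 ppm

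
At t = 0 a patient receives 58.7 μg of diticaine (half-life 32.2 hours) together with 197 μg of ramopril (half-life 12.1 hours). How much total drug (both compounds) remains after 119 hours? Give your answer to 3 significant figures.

4.75 μg

diticaine: 58.7 × (1/2)^(119/32.2) = 58.7 × (1/2)^3.6957 ≈ 4.5304 μg.
ramopril: 197 × (1/2)^(119/12.1) = 197 × (1/2)^9.8347 ≈ 0.21574 μg.
Total = 4.5304 + 0.21574 ≈ 4.7461 μg.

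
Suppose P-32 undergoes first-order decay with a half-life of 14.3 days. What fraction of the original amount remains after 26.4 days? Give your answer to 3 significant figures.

n = 26.4/14.3 ≈ 1.8462 half-lives.
Fraction remaining = (1/2)^1.8462 ≈ 0.27813.

0.278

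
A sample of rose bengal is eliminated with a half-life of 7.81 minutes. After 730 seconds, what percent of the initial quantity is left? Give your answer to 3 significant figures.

34.0%

730 seconds = 12.1667 minutes.
n = 12.1667/7.81 ≈ 1.5578 half-lives.
Fraction remaining = (1/2)^1.5578 ≈ 0.33966, i.e. 33.966%.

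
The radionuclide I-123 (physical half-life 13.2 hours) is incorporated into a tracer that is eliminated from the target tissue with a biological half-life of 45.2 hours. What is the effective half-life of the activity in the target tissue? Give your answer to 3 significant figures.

10.2 hours

1/t_eff = 1/t_phys + 1/t_biol = 1/13.2 + 1/45.2 = 0.097881 per hour.
t_eff = 13.2 × 45.2 / (13.2 + 45.2) ≈ 10.216 hours.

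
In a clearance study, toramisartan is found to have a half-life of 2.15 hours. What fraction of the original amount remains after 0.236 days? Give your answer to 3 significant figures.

0.161

0.236 days = 5.664 hours.
n = 5.664/2.15 ≈ 2.6344 half-lives.
Fraction remaining = (1/2)^2.6344 ≈ 0.16105.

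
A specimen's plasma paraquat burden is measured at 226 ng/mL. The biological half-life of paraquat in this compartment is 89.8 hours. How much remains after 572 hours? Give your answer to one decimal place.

2.7 ng/mL

Number of half-lives: n = 572/89.8 ≈ 6.3697.
Remaining = 226 × (1/2)^6.3697 = 226 × 0.012093 ≈ 2.733 ng/mL.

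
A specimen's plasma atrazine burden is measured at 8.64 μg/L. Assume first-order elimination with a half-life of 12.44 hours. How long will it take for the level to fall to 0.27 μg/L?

0.27/8.64 = 1/32, so 5 half-lives have elapsed.
t = 5 × 12.44 = 62.2 hours.

62.2 hours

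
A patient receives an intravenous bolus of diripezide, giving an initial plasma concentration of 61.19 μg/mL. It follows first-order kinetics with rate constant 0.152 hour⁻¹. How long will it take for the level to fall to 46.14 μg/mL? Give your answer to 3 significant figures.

1.86 hours

t½ = ln 2 / k = 0.69315 / 0.152 ≈ 4.5602 hours.
Fraction remaining = 46.14/61.19 ≈ 0.75404.
n = log₂(61.19/46.14) = ln(1.3262)/ln 2 ≈ 0.40728 half-lives.
t = n × t½ = 0.40728 × 4.5602 ≈ 1.8573 hours.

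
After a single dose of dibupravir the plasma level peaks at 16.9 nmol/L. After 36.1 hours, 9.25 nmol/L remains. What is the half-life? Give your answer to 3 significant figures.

A/A₀ = 9.25/16.9 ≈ 0.54734.
n = log₂(1.827) ≈ 0.8695 half-lives elapsed in 36.1 hours.
t½ = 36.1/0.8695 ≈ 41.518 hours.

41.5 hours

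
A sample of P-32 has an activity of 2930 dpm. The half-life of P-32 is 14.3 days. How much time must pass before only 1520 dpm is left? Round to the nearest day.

14 days

Fraction remaining = 1520/2930 ≈ 0.51877.
n = log₂(2930/1520) = ln(1.9276)/ln 2 ≈ 0.94683 half-lives.
t = n × t½ = 0.94683 × 14.3 ≈ 13.54 days.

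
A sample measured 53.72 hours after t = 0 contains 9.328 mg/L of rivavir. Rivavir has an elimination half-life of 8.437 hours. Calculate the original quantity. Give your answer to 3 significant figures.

Number of half-lives elapsed: n = 53.72/8.437 ≈ 6.3672.
A₀ = A × 2^n = 9.328 × 2^6.3672 = 9.328 × 82.55 ≈ 770.02 mg/L.

770 mg/L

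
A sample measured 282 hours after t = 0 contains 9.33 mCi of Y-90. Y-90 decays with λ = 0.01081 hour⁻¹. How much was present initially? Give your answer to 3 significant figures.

t½ = ln 2 / λ = 0.69315 / 0.01081 ≈ 64.121 hours.
Number of half-lives elapsed: n = 282/64.121 ≈ 4.3979.
A₀ = A × 2^n = 9.33 × 2^4.3979 = 9.33 × 21.082 ≈ 196.7 mCi.

197 mCi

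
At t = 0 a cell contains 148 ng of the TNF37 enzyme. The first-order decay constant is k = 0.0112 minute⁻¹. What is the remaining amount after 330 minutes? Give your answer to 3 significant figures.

3.67 ng

t½ = ln 2 / k = 0.69315 / 0.0112 ≈ 61.888 minutes.
Number of half-lives: n = 330/61.888 ≈ 5.3322.
Remaining = 148 × (1/2)^5.3322 = 148 × 0.024823 ≈ 3.6737 ng.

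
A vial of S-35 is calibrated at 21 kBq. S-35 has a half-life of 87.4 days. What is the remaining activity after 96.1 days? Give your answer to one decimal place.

Number of half-lives: n = 96.1/87.4 ≈ 1.0995.
Remaining = 21 × (1/2)^1.0995 = 21 × 0.46666 ≈ 9.8 kBq.

9.8 kBq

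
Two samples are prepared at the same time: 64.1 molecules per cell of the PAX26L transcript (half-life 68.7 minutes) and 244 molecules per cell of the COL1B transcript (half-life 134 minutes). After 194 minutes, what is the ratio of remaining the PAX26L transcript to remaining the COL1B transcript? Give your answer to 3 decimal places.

0.101

PAX26L transcript: 64.1 × (1/2)^(194/68.7) = 64.1 × (1/2)^2.8239 ≈ 9.0529 molecules per cell.
COL1B transcript: 244 × (1/2)^(194/134) = 244 × (1/2)^1.4478 ≈ 89.448 molecules per cell.
Ratio ≈ 9.0529 / 89.448 ≈ 0.10121.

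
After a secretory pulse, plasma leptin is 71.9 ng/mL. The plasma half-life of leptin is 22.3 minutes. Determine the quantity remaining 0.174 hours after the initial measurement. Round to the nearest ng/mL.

Convert the elapsed time: 0.174 hours = 10.44 minutes.
Number of half-lives: n = 10.44/22.3 ≈ 0.46816.
Remaining = 71.9 × (1/2)^0.46816 = 71.9 × 0.72289 ≈ 51.975 ng/mL.

52 ng/mL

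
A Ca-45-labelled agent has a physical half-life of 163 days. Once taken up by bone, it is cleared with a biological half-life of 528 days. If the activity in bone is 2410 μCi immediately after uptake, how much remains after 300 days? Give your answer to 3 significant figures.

454 μCi

1/t_eff = 1/t_phys + 1/t_biol = 1/163 + 1/528 = 0.0080289 per day.
t_eff = 163 × 528 / (163 + 528) ≈ 124.55 days.
Remaining = 2410 × (1/2)^(300/124.55) = 2410 × (1/2)^2.4087 ≈ 453.87 μCi.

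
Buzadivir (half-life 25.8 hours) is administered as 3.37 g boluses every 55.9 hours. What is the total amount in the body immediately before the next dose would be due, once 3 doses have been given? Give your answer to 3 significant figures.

0.955 g

The 3 doses were given 167.7, 111.8, 55.9 hours ago.
Total = 3.37·(1/2)^(167.7/25.8) + 3.37·(1/2)^(111.8/25.8) + 3.37·(1/2)^(55.9/25.8)
      = 0.037234 + 0.16717 + 0.75058 ≈ 0.95499 g.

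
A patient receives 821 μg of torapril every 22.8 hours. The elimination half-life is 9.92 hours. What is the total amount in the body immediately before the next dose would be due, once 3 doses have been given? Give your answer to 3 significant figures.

208 μg

The 3 doses were given 68.4, 45.6, 22.8 hours ago.
Total = 821·(1/2)^(68.4/9.92) + 821·(1/2)^(45.6/9.92) + 821·(1/2)^(22.8/9.92)
      = 6.8975 + 33.929 + 166.9 ≈ 207.73 μg.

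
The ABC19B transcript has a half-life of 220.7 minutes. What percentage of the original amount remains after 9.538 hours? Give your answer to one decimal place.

16.6%

9.538 hours = 572.28 minutes.
n = 572.28/220.7 ≈ 2.593 half-lives.
Fraction remaining = (1/2)^2.593 ≈ 0.16574, i.e. 16.574%.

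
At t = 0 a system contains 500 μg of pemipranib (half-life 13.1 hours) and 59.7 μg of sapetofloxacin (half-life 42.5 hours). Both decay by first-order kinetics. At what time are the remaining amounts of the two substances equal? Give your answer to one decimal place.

Set 500·(1/2)^(t/13.1) = 59.7·(1/2)^(t/42.5).
Taking log₂: log₂(500/59.7) = t·(1/13.1 − 1/42.5).
log₂(8.3752) = 3.0661; 1/13.1 − 1/42.5 = 0.052806.
t = 3.0661 / 0.052806 ≈ 58.063 hours.

58.1 hours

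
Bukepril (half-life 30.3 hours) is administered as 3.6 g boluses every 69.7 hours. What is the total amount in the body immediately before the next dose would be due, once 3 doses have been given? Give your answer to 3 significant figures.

The 3 doses were given 209.1, 139.4, 69.7 hours ago.
Total = 3.6·(1/2)^(209.1/30.3) + 3.6·(1/2)^(139.4/30.3) + 3.6·(1/2)^(69.7/30.3)
      = 0.030123 + 0.14838 + 0.73086 ≈ 0.90936 g.

0.909 g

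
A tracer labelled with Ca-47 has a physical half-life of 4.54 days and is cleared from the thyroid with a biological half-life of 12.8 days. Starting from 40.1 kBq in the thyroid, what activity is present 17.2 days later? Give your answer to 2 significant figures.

1.1 kBq

1/t_eff = 1/t_phys + 1/t_biol = 1/4.54 + 1/12.8 = 0.29839 per day.
t_eff = 4.54 × 12.8 / (4.54 + 12.8) ≈ 3.3513 days.
Remaining = 40.1 × (1/2)^(17.2/3.3513) = 40.1 × (1/2)^5.1323 ≈ 1.1433 kBq.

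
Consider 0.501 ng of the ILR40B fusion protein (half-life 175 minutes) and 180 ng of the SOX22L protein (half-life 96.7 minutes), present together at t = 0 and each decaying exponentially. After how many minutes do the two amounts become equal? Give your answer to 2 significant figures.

Set 0.501·(1/2)^(t/175) = 180·(1/2)^(t/96.7).
Taking log₂: log₂(0.501/180) = t·(1/175 − 1/96.7).
log₂(0.0027833) = -8.489; 1/175 − 1/96.7 = -0.004627.
t = -8.489 / -0.004627 ≈ 1834.7 minutes.

1800 minutes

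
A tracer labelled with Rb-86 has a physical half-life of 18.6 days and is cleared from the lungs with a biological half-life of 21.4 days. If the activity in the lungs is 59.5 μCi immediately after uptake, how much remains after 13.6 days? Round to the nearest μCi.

23 μCi

1/t_eff = 1/t_phys + 1/t_biol = 1/18.6 + 1/21.4 = 0.10049 per day.
t_eff = 18.6 × 21.4 / (18.6 + 21.4) ≈ 9.951 days.
Remaining = 59.5 × (1/2)^(13.6/9.951) = 59.5 × (1/2)^1.3667 ≈ 23.073 μCi.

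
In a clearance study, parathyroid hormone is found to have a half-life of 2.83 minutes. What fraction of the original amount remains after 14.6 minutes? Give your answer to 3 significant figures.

n = 14.6/2.83 ≈ 5.159 half-lives.
Fraction remaining = (1/2)^5.159 ≈ 0.027989.

0.0280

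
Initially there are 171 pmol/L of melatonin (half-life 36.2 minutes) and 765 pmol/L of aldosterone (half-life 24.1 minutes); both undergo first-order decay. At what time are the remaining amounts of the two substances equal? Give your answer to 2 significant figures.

Set 171·(1/2)^(t/36.2) = 765·(1/2)^(t/24.1).
Taking log₂: log₂(171/765) = t·(1/36.2 − 1/24.1).
log₂(0.22353) = -2.1615; 1/36.2 − 1/24.1 = -0.013869.
t = -2.1615 / -0.013869 ≈ 155.84 minutes.

160 minutes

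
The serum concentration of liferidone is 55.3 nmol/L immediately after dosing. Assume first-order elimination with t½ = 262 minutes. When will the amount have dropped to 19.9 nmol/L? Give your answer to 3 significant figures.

Fraction remaining = 19.9/55.3 ≈ 0.35986.
n = log₂(55.3/19.9) = ln(2.7789)/ln 2 ≈ 1.4745 half-lives.
t = n × t½ = 1.4745 × 262 ≈ 386.32 minutes.

386 minutes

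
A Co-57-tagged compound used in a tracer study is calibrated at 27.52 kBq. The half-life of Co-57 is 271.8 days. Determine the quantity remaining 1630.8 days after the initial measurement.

0.43 kBq

Elapsed time is 6 half-lives (1630.8/271.8).
Each half-life halves the amount: 27.52 × (1/2)^6 = 27.52/64 = 0.43 kBq.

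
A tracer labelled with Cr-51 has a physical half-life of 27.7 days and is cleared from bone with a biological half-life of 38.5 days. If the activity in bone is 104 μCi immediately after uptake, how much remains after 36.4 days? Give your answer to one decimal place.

21.7 μCi

1/t_eff = 1/t_phys + 1/t_biol = 1/27.7 + 1/38.5 = 0.062075 per day.
t_eff = 27.7 × 38.5 / (27.7 + 38.5) ≈ 16.11 days.
Remaining = 104 × (1/2)^(36.4/16.11) = 104 × (1/2)^2.2595 ≈ 21.719 μCi.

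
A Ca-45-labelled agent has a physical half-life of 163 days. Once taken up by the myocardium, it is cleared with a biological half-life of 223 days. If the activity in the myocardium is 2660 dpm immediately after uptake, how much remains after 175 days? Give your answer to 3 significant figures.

1/t_eff = 1/t_phys + 1/t_biol = 1/163 + 1/223 = 0.010619 per day.
t_eff = 163 × 223 / (163 + 223) ≈ 94.168 days.
Remaining = 2660 × (1/2)^(175/94.168) = 2660 × (1/2)^1.8584 ≈ 733.59 dpm.

734 dpm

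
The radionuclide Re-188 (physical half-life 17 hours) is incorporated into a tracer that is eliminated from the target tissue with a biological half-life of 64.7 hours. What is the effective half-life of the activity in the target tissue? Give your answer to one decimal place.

13.5 hours

1/t_eff = 1/t_phys + 1/t_biol = 1/17 + 1/64.7 = 0.074279 per hour.
t_eff = 17 × 64.7 / (17 + 64.7) ≈ 13.463 hours.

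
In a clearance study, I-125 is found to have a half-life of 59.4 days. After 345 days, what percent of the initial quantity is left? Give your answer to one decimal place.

1.8%

n = 345/59.4 ≈ 5.8081 half-lives.
Fraction remaining = (1/2)^5.8081 ≈ 0.017848, i.e. 1.7848%.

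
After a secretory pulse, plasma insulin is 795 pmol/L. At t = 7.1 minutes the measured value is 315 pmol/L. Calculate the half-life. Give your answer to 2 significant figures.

A/A₀ = 315/795 ≈ 0.39623.
n = log₂(2.5238) ≈ 1.3356 half-lives elapsed in 7.1 minutes.
t½ = 7.1/1.3356 ≈ 5.316 minutes.

5.3 minutes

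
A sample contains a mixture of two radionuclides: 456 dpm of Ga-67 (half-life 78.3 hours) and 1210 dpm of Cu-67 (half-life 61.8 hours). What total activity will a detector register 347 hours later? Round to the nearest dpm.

Ga-67: 456 × (1/2)^(347/78.3) = 456 × (1/2)^4.4317 ≈ 21.13 dpm.
Cu-67: 1210 × (1/2)^(347/61.8) = 1210 × (1/2)^5.6149 ≈ 24.691 dpm.
Total = 21.13 + 24.691 ≈ 45.821 dpm.

46 dpm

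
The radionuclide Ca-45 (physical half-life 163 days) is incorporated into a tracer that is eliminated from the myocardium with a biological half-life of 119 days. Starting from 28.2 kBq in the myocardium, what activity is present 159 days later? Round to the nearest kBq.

6 kBq

1/t_eff = 1/t_phys + 1/t_biol = 1/163 + 1/119 = 0.014538 per day.
t_eff = 163 × 119 / (163 + 119) ≈ 68.784 days.
Remaining = 28.2 × (1/2)^(159/68.784) = 28.2 × (1/2)^2.3116 ≈ 5.6805 kBq.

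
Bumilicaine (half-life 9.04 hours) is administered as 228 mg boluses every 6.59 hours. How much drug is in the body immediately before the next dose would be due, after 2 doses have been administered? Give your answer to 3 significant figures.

221 mg

The 2 doses were given 13.18, 6.59 hours ago.
Total = 228·(1/2)^(13.18/9.04) + 228·(1/2)^(6.59/9.04)
      = 82.993 + 137.56 ≈ 220.55 mg.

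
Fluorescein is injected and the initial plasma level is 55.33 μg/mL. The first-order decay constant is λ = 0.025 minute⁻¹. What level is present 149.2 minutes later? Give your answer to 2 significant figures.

1.3 μg/mL

t½ = ln 2 / λ = 0.69315 / 0.025 ≈ 27.726 minutes.
Number of half-lives: n = 149.2/27.726 ≈ 5.3813.
Remaining = 55.33 × (1/2)^5.3813 = 55.33 × 0.023993 ≈ 1.3275 μg/mL.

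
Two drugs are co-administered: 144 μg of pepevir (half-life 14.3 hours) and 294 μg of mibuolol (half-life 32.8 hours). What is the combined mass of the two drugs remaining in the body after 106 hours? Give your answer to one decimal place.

32.1 μg

pepevir: 144 × (1/2)^(106/14.3) = 144 × (1/2)^7.4126 ≈ 0.84518 μg.
mibuolol: 294 × (1/2)^(106/32.8) = 294 × (1/2)^3.2317 ≈ 31.297 μg.
Total = 0.84518 + 31.297 ≈ 32.142 μg.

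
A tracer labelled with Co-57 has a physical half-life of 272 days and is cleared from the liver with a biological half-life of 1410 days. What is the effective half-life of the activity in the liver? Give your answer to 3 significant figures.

1/t_eff = 1/t_phys + 1/t_biol = 1/272 + 1/1410 = 0.0043857 per day.
t_eff = 272 × 1410 / (272 + 1410) ≈ 228.01 days.

228 days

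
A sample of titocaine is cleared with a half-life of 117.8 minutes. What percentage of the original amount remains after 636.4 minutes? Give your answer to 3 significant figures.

n = 636.4/117.8 ≈ 5.4024 half-lives.
Fraction remaining = (1/2)^5.4024 ≈ 0.023644, i.e. 2.3644%.

2.36%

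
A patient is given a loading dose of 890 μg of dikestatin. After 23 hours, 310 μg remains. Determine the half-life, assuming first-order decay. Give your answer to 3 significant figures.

15.1 hours

A/A₀ = 310/890 ≈ 0.34831.
n = log₂(2.871) ≈ 1.5215 half-lives elapsed in 23 hours.
t½ = 23/1.5215 ≈ 15.116 hours.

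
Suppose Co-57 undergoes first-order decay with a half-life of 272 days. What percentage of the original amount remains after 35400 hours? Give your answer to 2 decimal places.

2.33%

35400 hours = 1475 days.
n = 1475/272 ≈ 5.4228 half-lives.
Fraction remaining = (1/2)^5.4228 ≈ 0.023312, i.e. 2.3312%.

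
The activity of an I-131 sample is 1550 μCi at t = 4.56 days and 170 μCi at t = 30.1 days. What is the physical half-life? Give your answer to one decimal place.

Over Δt = 30.1 − 4.56 = 25.54 days, the level fell by a factor of 1550/170 ≈ 9.1176.
n = log₂(9.1176) ≈ 3.1887 half-lives, so t½ = 25.54/3.1887 ≈ 8.0096 days.

8.0 days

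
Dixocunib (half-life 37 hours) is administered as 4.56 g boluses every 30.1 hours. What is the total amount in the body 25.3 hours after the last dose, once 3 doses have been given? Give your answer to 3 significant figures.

The 3 doses were given 85.5, 55.4, 25.3 hours ago.
Total = 4.56·(1/2)^(85.5/37) + 4.56·(1/2)^(55.4/37) + 4.56·(1/2)^(25.3/37)
      = 0.91905 + 1.6152 + 2.8387 ≈ 5.373 g.

5.37 g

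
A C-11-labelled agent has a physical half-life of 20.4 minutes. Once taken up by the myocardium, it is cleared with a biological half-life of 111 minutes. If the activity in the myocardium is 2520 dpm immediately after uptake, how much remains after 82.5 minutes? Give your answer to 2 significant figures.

1/t_eff = 1/t_phys + 1/t_biol = 1/20.4 + 1/111 = 0.058029 per minute.
t_eff = 20.4 × 111 / (20.4 + 111) ≈ 17.233 minutes.
Remaining = 2520 × (1/2)^(82.5/17.233) = 2520 × (1/2)^4.7874 ≈ 91.256 dpm.

91 dpm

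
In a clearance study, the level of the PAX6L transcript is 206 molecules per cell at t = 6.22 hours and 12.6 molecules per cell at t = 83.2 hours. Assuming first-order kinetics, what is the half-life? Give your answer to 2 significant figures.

Over Δt = 83.2 − 6.22 = 76.98 hours, the level fell by a factor of 206/12.6 ≈ 16.349.
n = log₂(16.349) ≈ 4.0311 half-lives, so t½ = 76.98/4.0311 ≈ 19.096 hours.

19 hours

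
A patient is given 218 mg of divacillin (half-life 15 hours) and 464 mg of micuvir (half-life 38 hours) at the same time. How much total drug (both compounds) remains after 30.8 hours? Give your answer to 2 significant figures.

divacillin: 218 × (1/2)^(30.8/15) = 218 × (1/2)^2.0533 ≈ 52.522 mg.
micuvir: 464 × (1/2)^(30.8/38) = 464 × (1/2)^0.81053 ≈ 264.56 mg.
Total = 52.522 + 264.56 ≈ 317.08 mg.

320 mg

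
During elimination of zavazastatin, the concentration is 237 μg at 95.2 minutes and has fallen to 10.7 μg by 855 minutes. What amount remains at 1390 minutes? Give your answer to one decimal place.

1.2 μg

Over Δt = 855 − 95.2 = 759.8 minutes, the level fell by a factor of 237/10.7 ≈ 22.15.
n = log₂(22.15) ≈ 4.4692 half-lives, so t½ = 759.8/4.4692 ≈ 170.01 minutes.
From t = 855 to t = 1390: 10.7 × (1/2)^((1390−855)/170.01) ≈ 1.208 μg.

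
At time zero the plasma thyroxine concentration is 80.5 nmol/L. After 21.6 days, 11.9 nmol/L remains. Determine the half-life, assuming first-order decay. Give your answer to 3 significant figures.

A/A₀ = 11.9/80.5 ≈ 0.14783.
n = log₂(6.7647) ≈ 2.758 half-lives elapsed in 21.6 days.
t½ = 21.6/2.758 ≈ 7.8317 days.

7.83 days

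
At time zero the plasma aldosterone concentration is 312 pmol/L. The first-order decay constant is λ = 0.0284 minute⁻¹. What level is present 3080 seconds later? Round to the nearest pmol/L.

t½ = ln 2 / λ = 0.69315 / 0.0284 ≈ 24.407 minutes.
Convert the elapsed time: 3080 seconds = 51.3333 minutes.
Number of half-lives: n = 51.3333/24.407 ≈ 2.1033.
Remaining = 312 × (1/2)^2.1033 = 312 × 0.23273 ≈ 72.612 pmol/L.

73 pmol/L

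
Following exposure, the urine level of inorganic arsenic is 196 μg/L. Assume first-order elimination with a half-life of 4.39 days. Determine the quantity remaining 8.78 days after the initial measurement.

49 μg/L

Elapsed time is 2 half-lives (8.78/4.39).
Each half-life halves the amount: 196 × (1/2)^2 = 196/4 = 49 μg/L.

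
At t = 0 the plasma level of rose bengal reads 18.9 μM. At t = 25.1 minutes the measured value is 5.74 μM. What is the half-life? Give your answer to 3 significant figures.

A/A₀ = 5.74/18.9 ≈ 0.3037.
n = log₂(3.2927) ≈ 1.7193 half-lives elapsed in 25.1 minutes.
t½ = 25.1/1.7193 ≈ 14.599 minutes.

14.6 minutes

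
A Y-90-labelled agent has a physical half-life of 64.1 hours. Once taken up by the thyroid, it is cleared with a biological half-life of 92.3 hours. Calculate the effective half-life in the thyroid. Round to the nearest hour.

38 hours

1/t_eff = 1/t_phys + 1/t_biol = 1/64.1 + 1/92.3 = 0.026435 per hour.
t_eff = 64.1 × 92.3 / (64.1 + 92.3) ≈ 37.829 hours.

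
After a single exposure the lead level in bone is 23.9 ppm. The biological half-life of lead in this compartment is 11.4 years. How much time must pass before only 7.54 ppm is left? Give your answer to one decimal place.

19.0 years

Fraction remaining = 7.54/23.9 ≈ 0.31548.
n = log₂(23.9/7.54) = ln(3.1698)/ln 2 ≈ 1.6644 half-lives.
t = n × t½ = 1.6644 × 11.4 ≈ 18.974 years.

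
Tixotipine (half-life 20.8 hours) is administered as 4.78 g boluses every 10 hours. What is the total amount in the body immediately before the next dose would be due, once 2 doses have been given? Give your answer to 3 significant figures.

The 2 doses were given 20, 10 hours ago.
Total = 4.78·(1/2)^(20/20.8) + 4.78·(1/2)^(10/20.8)
      = 2.4546 + 3.4253 ≈ 5.8799 g.

5.88 g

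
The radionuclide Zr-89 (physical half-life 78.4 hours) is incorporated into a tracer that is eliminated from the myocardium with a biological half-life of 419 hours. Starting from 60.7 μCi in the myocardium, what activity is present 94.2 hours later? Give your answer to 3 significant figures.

22.6 μCi

1/t_eff = 1/t_phys + 1/t_biol = 1/78.4 + 1/419 = 0.015142 per hour.
t_eff = 78.4 × 419 / (78.4 + 419) ≈ 66.043 hours.
Remaining = 60.7 × (1/2)^(94.2/66.043) = 60.7 × (1/2)^1.4264 ≈ 22.585 μCi.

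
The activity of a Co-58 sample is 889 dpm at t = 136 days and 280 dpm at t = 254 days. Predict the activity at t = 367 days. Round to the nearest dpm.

93 dpm

Over Δt = 254 − 136 = 118 days, the level fell by a factor of 889/280 ≈ 3.175.
n = log₂(3.175) ≈ 1.6668 half-lives, so t½ = 118/1.6668 ≈ 70.796 days.
From t = 254 to t = 367: 280 × (1/2)^((367−254)/70.796) ≈ 92.614 dpm.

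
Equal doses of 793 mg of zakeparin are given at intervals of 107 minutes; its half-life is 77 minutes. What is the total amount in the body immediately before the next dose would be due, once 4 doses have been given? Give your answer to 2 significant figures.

The 4 doses were given 428, 321, 214, 107 minutes ago.
Total = 793·(1/2)^(428/77) + 793·(1/2)^(321/77) + 793·(1/2)^(214/77) + 793·(1/2)^(107/77)
      = 16.827 + 44.089 + 115.52 + 302.66 ≈ 479.1 mg.

480 mg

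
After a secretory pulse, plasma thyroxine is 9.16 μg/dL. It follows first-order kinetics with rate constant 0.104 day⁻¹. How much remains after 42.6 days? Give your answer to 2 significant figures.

t½ = ln 2 / λ = 0.69315 / 0.104 ≈ 6.6649 days.
Number of half-lives: n = 42.6/6.6649 ≈ 6.3917.
Remaining = 9.16 × (1/2)^6.3917 = 9.16 × 0.01191 ≈ 0.10909 μg/dL.

0.11 μg/dL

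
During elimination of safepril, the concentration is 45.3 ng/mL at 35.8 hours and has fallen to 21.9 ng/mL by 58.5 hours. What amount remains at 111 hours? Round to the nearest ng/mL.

Over Δt = 58.5 − 35.8 = 22.7 hours, the level fell by a factor of 45.3/21.9 ≈ 2.0685.
n = log₂(2.0685) ≈ 1.0486 half-lives, so t½ = 22.7/1.0486 ≈ 21.648 hours.
From t = 58.5 to t = 111: 21.9 × (1/2)^((111−58.5)/21.648) ≈ 4.0776 ng/mL.

4 ng/mL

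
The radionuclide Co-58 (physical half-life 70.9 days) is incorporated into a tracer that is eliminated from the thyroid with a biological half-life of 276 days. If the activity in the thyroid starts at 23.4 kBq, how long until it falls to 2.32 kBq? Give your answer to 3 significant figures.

188 days

1/t_eff = 1/t_phys + 1/t_biol = 1/70.9 + 1/276 = 0.017728 per day.
t_eff = 70.9 × 276 / (70.9 + 276) ≈ 56.409 days.
n = log₂(23.4/2.32) ≈ 3.3343; t = 3.3343 × 56.409 ≈ 188.09 days.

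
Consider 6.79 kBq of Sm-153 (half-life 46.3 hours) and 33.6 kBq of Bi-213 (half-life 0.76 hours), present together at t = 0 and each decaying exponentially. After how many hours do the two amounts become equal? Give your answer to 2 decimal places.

1.78 hours

Set 6.79·(1/2)^(t/46.3) = 33.6·(1/2)^(t/0.76).
Taking log₂: log₂(6.79/33.6) = t·(1/46.3 − 1/0.76).
log₂(0.20208) = -2.307; 1/46.3 − 1/0.76 = -1.2942.
t = -2.307 / -1.2942 ≈ 1.7826 hours.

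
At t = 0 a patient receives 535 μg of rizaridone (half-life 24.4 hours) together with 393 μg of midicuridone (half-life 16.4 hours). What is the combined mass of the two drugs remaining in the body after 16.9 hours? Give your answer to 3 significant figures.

523 μg

rizaridone: 535 × (1/2)^(16.9/24.4) = 535 × (1/2)^0.69262 ≈ 331.02 μg.
midicuridone: 393 × (1/2)^(16.9/16.4) = 393 × (1/2)^1.0305 ≈ 192.39 μg.
Total = 331.02 + 192.39 ≈ 523.41 μg.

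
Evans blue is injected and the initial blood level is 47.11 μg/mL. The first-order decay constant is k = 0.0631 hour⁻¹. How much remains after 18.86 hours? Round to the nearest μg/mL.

t½ = ln 2 / k = 0.69315 / 0.0631 ≈ 10.985 hours.
Number of half-lives: n = 18.86/10.985 ≈ 1.7169.
Remaining = 47.11 × (1/2)^1.7169 = 47.11 × 0.3042 ≈ 14.331 μg/mL.

14 μg/mL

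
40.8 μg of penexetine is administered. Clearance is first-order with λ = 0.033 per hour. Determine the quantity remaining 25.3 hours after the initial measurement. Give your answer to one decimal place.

17.7 μg

t½ = ln 2 / λ = 0.69315 / 0.033 ≈ 21.004 hours.
Number of half-lives: n = 25.3/21.004 ≈ 1.2045.
Remaining = 40.8 × (1/2)^1.2045 = 40.8 × 0.43392 ≈ 17.704 μg.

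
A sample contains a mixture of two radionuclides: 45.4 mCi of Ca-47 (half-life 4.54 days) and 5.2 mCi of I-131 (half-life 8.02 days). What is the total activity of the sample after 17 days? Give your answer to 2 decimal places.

4.58 mCi

Ca-47: 45.4 × (1/2)^(17/4.54) = 45.4 × (1/2)^3.7445 ≈ 3.3873 mCi.
I-131: 5.2 × (1/2)^(17/8.02) = 5.2 × (1/2)^2.1197 ≈ 1.1965 mCi.
Total = 3.3873 + 1.1965 ≈ 4.5838 mCi.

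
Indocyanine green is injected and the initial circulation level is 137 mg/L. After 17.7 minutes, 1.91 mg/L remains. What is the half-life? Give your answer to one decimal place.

A/A₀ = 1.91/137 ≈ 0.013942.
n = log₂(71.728) ≈ 6.1645 half-lives elapsed in 17.7 minutes.
t½ = 17.7/6.1645 ≈ 2.8713 minutes.

2.9 minutes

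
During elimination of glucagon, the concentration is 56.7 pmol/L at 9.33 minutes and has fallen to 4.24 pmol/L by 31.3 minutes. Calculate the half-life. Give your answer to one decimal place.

5.9 minutes

Over Δt = 31.3 − 9.33 = 21.97 minutes, the level fell by a factor of 56.7/4.24 ≈ 13.373.
n = log₂(13.373) ≈ 3.7412 half-lives, so t½ = 21.97/3.7412 ≈ 5.8724 minutes.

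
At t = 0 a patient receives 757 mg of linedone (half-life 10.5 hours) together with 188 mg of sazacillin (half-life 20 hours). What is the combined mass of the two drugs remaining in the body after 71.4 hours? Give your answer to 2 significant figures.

linedone: 757 × (1/2)^(71.4/10.5) = 757 × (1/2)^6.8 ≈ 6.7935 mg.
sazacillin: 188 × (1/2)^(71.4/20) = 188 × (1/2)^3.57 ≈ 15.83 mg.
Total = 6.7935 + 15.83 ≈ 22.623 mg.

23 mg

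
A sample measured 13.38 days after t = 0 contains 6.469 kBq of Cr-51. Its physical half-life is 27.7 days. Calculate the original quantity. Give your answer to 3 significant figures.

9.04 kBq

Number of half-lives elapsed: n = 13.38/27.7 ≈ 0.48303.
A₀ = A × 2^n = 6.469 × 2^0.48303 = 6.469 × 1.3977 ≈ 9.0416 kBq.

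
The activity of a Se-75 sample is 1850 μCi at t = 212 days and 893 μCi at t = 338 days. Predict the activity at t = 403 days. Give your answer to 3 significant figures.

Over Δt = 338 − 212 = 126 days, the level fell by a factor of 1850/893 ≈ 2.0717.
n = log₂(2.0717) ≈ 1.0508 half-lives, so t½ = 126/1.0508 ≈ 119.91 days.
From t = 338 to t = 403: 893 × (1/2)^((403−338)/119.91) ≈ 613.3 μCi.

613 μCi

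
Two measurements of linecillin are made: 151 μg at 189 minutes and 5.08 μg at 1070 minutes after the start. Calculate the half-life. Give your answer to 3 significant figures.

180 minutes

Over Δt = 1070 − 189 = 881 minutes, the level fell by a factor of 151/5.08 ≈ 29.724.
n = log₂(29.724) ≈ 4.8936 half-lives, so t½ = 881/4.8936 ≈ 180.03 minutes.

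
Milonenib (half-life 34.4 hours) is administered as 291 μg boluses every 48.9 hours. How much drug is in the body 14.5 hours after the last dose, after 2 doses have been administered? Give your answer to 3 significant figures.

298 μg

The 2 doses were given 63.4, 14.5 hours ago.
Total = 291·(1/2)^(63.4/34.4) + 291·(1/2)^(14.5/34.4)
      = 81.112 + 217.27 ≈ 298.39 μg.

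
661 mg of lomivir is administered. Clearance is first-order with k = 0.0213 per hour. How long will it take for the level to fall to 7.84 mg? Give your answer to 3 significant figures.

208 hours

t½ = ln 2 / k = 0.69315 / 0.0213 ≈ 32.542 hours.
Fraction remaining = 7.84/661 ≈ 0.011861.
n = log₂(661/7.84) = ln(84.311)/ln 2 ≈ 6.3977 half-lives.
t = n × t½ = 6.3977 × 32.542 ≈ 208.19 hours.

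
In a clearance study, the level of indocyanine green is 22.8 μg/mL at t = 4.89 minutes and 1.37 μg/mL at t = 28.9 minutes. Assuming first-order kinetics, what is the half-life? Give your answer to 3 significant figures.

5.92 minutes

Over Δt = 28.9 − 4.89 = 24.01 minutes, the level fell by a factor of 22.8/1.37 ≈ 16.642.
n = log₂(16.642) ≈ 4.0568 half-lives, so t½ = 24.01/4.0568 ≈ 5.9185 minutes.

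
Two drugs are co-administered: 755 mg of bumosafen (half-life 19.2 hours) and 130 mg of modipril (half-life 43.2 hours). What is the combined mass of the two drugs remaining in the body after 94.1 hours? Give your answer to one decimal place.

bumosafen: 755 × (1/2)^(94.1/19.2) = 755 × (1/2)^4.901 ≈ 25.269 mg.
modipril: 130 × (1/2)^(94.1/43.2) = 130 × (1/2)^2.1782 ≈ 28.723 mg.
Total = 25.269 + 28.723 ≈ 53.992 mg.

54.0 mg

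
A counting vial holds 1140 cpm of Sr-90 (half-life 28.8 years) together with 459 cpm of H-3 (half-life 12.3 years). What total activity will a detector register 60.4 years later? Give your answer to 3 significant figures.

Sr-90: 1140 × (1/2)^(60.4/28.8) = 1140 × (1/2)^2.0972 ≈ 266.43 cpm.
H-3: 459 × (1/2)^(60.4/12.3) = 459 × (1/2)^4.9106 ≈ 15.261 cpm.
Total = 266.43 + 15.261 ≈ 281.69 cpm.

282 cpm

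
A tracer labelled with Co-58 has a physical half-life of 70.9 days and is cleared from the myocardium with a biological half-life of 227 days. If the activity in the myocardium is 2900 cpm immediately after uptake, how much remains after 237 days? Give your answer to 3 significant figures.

1/t_eff = 1/t_phys + 1/t_biol = 1/70.9 + 1/227 = 0.01851 per day.
t_eff = 70.9 × 227 / (70.9 + 227) ≈ 54.026 days.
Remaining = 2900 × (1/2)^(237/54.026) = 2900 × (1/2)^4.3868 ≈ 138.63 cpm.

139 cpm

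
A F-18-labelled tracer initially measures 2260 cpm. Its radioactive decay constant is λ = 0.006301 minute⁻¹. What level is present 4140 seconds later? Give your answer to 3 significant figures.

1460 cpm

t½ = ln 2 / λ = 0.69315 / 0.006301 ≈ 110.01 minutes.
Convert the elapsed time: 4140 seconds = 69 minutes.
Number of half-lives: n = 69/110.01 ≈ 0.62724.
Remaining = 2260 × (1/2)^0.62724 = 2260 × 0.64741 ≈ 1463.2 cpm.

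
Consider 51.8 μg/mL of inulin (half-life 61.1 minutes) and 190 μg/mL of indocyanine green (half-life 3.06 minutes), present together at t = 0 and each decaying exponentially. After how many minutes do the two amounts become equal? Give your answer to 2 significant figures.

Set 51.8·(1/2)^(t/61.1) = 190·(1/2)^(t/3.06).
Taking log₂: log₂(51.8/190) = t·(1/61.1 − 1/3.06).
log₂(0.27263) = -1.875; 1/61.1 − 1/3.06 = -0.31043.
t = -1.875 / -0.31043 ≈ 6.0399 minutes.

6.0 minutes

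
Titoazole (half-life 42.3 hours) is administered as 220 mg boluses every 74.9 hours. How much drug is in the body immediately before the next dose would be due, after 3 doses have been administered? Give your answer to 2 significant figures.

89 mg

The 3 doses were given 224.7, 149.8, 74.9 hours ago.
Total = 220·(1/2)^(224.7/42.3) + 220·(1/2)^(149.8/42.3) + 220·(1/2)^(74.9/42.3)
      = 5.5378 + 18.896 + 64.475 ≈ 88.909 mg.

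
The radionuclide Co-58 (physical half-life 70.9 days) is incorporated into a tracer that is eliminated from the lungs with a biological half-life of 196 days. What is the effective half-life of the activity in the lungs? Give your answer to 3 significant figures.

52.1 days

1/t_eff = 1/t_phys + 1/t_biol = 1/70.9 + 1/196 = 0.019206 per day.
t_eff = 70.9 × 196 / (70.9 + 196) ≈ 52.066 days.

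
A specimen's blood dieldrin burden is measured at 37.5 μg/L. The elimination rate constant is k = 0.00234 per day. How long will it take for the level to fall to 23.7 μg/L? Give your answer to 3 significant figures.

t½ = ln 2 / k = 0.69315 / 0.00234 ≈ 296.22 days.
Fraction remaining = 23.7/37.5 ≈ 0.632.
n = log₂(37.5/23.7) = ln(1.5823)/ln 2 ≈ 0.662 half-lives.
t = n × t½ = 0.662 × 296.22 ≈ 196.1 days.

196 days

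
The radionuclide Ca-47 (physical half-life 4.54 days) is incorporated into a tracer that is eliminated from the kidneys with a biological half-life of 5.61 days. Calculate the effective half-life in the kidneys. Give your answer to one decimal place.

1/t_eff = 1/t_phys + 1/t_biol = 1/4.54 + 1/5.61 = 0.39852 per day.
t_eff = 4.54 × 5.61 / (4.54 + 5.61) ≈ 2.5093 days.

2.5 days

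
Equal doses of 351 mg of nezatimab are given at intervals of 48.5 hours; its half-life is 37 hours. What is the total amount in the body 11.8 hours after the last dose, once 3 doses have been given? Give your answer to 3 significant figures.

The 3 doses were given 108.8, 60.3, 11.8 hours ago.
Total = 351·(1/2)^(108.8/37) + 351·(1/2)^(60.3/37) + 351·(1/2)^(11.8/37)
      = 45.721 + 113.43 + 281.39 ≈ 440.53 mg.

441 mg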